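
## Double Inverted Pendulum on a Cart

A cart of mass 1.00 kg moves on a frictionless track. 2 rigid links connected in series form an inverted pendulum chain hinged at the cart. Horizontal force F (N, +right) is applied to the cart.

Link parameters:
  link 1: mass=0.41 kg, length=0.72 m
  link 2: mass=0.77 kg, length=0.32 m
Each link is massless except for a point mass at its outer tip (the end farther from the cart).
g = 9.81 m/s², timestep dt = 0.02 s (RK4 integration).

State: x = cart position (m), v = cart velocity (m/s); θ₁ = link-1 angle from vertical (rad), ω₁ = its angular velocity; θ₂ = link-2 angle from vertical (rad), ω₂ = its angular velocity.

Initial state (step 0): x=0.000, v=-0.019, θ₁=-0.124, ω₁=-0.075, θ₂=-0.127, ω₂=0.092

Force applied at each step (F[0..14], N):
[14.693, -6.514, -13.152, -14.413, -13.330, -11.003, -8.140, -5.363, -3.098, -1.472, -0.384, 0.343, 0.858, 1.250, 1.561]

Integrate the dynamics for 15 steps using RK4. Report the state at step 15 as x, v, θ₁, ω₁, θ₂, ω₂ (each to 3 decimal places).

apply F[0]=+14.693 → step 1: x=0.003, v=0.298, θ₁=-0.130, ω₁=-0.546, θ₂=-0.125, ω₂=0.092
apply F[1]=-6.514 → step 2: x=0.008, v=0.200, θ₁=-0.140, ω₁=-0.454, θ₂=-0.123, ω₂=0.113
apply F[2]=-13.152 → step 3: x=0.009, v=-0.025, θ₁=-0.147, ω₁=-0.196, θ₂=-0.120, ω₂=0.157
apply F[3]=-14.413 → step 4: x=0.007, v=-0.274, θ₁=-0.148, ω₁=0.087, θ₂=-0.117, ω₂=0.217
apply F[4]=-13.330 → step 5: x=-0.001, v=-0.501, θ₁=-0.143, ω₁=0.342, θ₂=-0.112, ω₂=0.281
apply F[5]=-11.003 → step 6: x=-0.013, v=-0.686, θ₁=-0.135, ω₁=0.541, θ₂=-0.106, ω₂=0.341
apply F[6]=-8.140 → step 7: x=-0.028, v=-0.818, θ₁=-0.123, ω₁=0.673, θ₂=-0.098, ω₂=0.390
apply F[7]=-5.363 → step 8: x=-0.045, v=-0.898, θ₁=-0.108, ω₁=0.742, θ₂=-0.090, ω₂=0.428
apply F[8]=-3.098 → step 9: x=-0.064, v=-0.938, θ₁=-0.093, ω₁=0.761, θ₂=-0.081, ω₂=0.454
apply F[9]=-1.472 → step 10: x=-0.083, v=-0.948, θ₁=-0.078, ω₁=0.748, θ₂=-0.072, ω₂=0.469
apply F[10]=-0.384 → step 11: x=-0.101, v=-0.940, θ₁=-0.064, ω₁=0.716, θ₂=-0.063, ω₂=0.475
apply F[11]=+0.343 → step 12: x=-0.120, v=-0.921, θ₁=-0.050, ω₁=0.674, θ₂=-0.053, ω₂=0.473
apply F[12]=+0.858 → step 13: x=-0.138, v=-0.894, θ₁=-0.037, ω₁=0.628, θ₂=-0.044, ω₂=0.465
apply F[13]=+1.250 → step 14: x=-0.156, v=-0.862, θ₁=-0.025, ω₁=0.580, θ₂=-0.034, ω₂=0.450
apply F[14]=+1.561 → step 15: x=-0.173, v=-0.827, θ₁=-0.014, ω₁=0.531, θ₂=-0.026, ω₂=0.432

Answer: x=-0.173, v=-0.827, θ₁=-0.014, ω₁=0.531, θ₂=-0.026, ω₂=0.432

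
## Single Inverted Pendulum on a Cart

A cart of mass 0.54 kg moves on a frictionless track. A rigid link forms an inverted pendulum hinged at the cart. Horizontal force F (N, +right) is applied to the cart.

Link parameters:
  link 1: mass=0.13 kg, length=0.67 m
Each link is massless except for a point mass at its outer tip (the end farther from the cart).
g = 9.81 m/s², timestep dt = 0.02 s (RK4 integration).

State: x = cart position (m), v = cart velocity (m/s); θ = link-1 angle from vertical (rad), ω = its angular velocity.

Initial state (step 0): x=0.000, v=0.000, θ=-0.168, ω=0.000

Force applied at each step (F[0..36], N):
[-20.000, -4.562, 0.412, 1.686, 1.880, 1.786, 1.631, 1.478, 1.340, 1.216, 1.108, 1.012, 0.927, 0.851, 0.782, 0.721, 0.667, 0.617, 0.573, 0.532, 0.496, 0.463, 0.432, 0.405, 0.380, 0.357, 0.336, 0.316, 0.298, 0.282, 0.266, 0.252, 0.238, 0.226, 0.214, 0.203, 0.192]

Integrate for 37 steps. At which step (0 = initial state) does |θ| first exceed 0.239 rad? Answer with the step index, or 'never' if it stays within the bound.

Answer: never

Derivation:
apply F[0]=-20.000 → step 1: x=-0.007, v=-0.729, θ=-0.158, ω=1.025
apply F[1]=-4.562 → step 2: x=-0.023, v=-0.890, θ=-0.135, ω=1.221
apply F[2]=+0.412 → step 3: x=-0.041, v=-0.870, θ=-0.112, ω=1.155
apply F[3]=+1.686 → step 4: x=-0.058, v=-0.803, θ=-0.090, ω=1.026
apply F[4]=+1.880 → step 5: x=-0.073, v=-0.730, θ=-0.071, ω=0.894
apply F[5]=+1.786 → step 6: x=-0.087, v=-0.662, θ=-0.054, ω=0.774
apply F[6]=+1.631 → step 7: x=-0.100, v=-0.599, θ=-0.040, ω=0.667
apply F[7]=+1.478 → step 8: x=-0.111, v=-0.543, θ=-0.027, ω=0.573
apply F[8]=+1.340 → step 9: x=-0.121, v=-0.492, θ=-0.016, ω=0.491
apply F[9]=+1.216 → step 10: x=-0.131, v=-0.447, θ=-0.007, ω=0.420
apply F[10]=+1.108 → step 11: x=-0.139, v=-0.405, θ=0.000, ω=0.357
apply F[11]=+1.012 → step 12: x=-0.147, v=-0.368, θ=0.007, ω=0.303
apply F[12]=+0.927 → step 13: x=-0.154, v=-0.334, θ=0.013, ω=0.255
apply F[13]=+0.851 → step 14: x=-0.160, v=-0.303, θ=0.017, ω=0.213
apply F[14]=+0.782 → step 15: x=-0.166, v=-0.275, θ=0.021, ω=0.177
apply F[15]=+0.721 → step 16: x=-0.172, v=-0.250, θ=0.024, ω=0.146
apply F[16]=+0.667 → step 17: x=-0.176, v=-0.226, θ=0.027, ω=0.118
apply F[17]=+0.617 → step 18: x=-0.181, v=-0.205, θ=0.029, ω=0.094
apply F[18]=+0.573 → step 19: x=-0.184, v=-0.185, θ=0.031, ω=0.074
apply F[19]=+0.532 → step 20: x=-0.188, v=-0.167, θ=0.032, ω=0.056
apply F[20]=+0.496 → step 21: x=-0.191, v=-0.150, θ=0.033, ω=0.040
apply F[21]=+0.463 → step 22: x=-0.194, v=-0.134, θ=0.034, ω=0.027
apply F[22]=+0.432 → step 23: x=-0.197, v=-0.120, θ=0.034, ω=0.015
apply F[23]=+0.405 → step 24: x=-0.199, v=-0.107, θ=0.034, ω=0.005
apply F[24]=+0.380 → step 25: x=-0.201, v=-0.094, θ=0.034, ω=-0.003
apply F[25]=+0.357 → step 26: x=-0.203, v=-0.082, θ=0.034, ω=-0.011
apply F[26]=+0.336 → step 27: x=-0.204, v=-0.072, θ=0.034, ω=-0.017
apply F[27]=+0.316 → step 28: x=-0.205, v=-0.062, θ=0.034, ω=-0.022
apply F[28]=+0.298 → step 29: x=-0.207, v=-0.052, θ=0.033, ω=-0.026
apply F[29]=+0.282 → step 30: x=-0.208, v=-0.043, θ=0.032, ω=-0.030
apply F[30]=+0.266 → step 31: x=-0.208, v=-0.035, θ=0.032, ω=-0.033
apply F[31]=+0.252 → step 32: x=-0.209, v=-0.027, θ=0.031, ω=-0.036
apply F[32]=+0.238 → step 33: x=-0.209, v=-0.020, θ=0.030, ω=-0.037
apply F[33]=+0.226 → step 34: x=-0.210, v=-0.013, θ=0.030, ω=-0.039
apply F[34]=+0.214 → step 35: x=-0.210, v=-0.006, θ=0.029, ω=-0.040
apply F[35]=+0.203 → step 36: x=-0.210, v=-0.000, θ=0.028, ω=-0.041
apply F[36]=+0.192 → step 37: x=-0.210, v=0.006, θ=0.027, ω=-0.042
max |θ| = 0.168 ≤ 0.239 over all 38 states.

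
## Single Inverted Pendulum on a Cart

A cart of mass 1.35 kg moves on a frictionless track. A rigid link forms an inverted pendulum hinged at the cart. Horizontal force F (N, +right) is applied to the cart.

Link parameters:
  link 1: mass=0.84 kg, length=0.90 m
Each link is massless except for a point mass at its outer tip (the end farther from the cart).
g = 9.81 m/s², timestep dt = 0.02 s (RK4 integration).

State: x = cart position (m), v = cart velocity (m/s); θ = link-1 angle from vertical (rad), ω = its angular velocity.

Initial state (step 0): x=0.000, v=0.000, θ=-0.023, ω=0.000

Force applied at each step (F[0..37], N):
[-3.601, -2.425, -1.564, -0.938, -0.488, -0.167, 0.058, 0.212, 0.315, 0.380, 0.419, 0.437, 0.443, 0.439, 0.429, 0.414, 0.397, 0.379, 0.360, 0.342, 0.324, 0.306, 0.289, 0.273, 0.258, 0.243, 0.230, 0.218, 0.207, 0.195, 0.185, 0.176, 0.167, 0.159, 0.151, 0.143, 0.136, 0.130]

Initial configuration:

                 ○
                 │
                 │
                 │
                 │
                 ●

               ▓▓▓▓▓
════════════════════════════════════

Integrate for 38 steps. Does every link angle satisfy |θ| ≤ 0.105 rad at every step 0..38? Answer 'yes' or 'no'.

Answer: yes

Derivation:
apply F[0]=-3.601 → step 1: x=-0.001, v=-0.051, θ=-0.022, ω=0.051
apply F[1]=-2.425 → step 2: x=-0.002, v=-0.084, θ=-0.021, ω=0.083
apply F[2]=-1.564 → step 3: x=-0.004, v=-0.104, θ=-0.019, ω=0.102
apply F[3]=-0.938 → step 4: x=-0.006, v=-0.116, θ=-0.017, ω=0.111
apply F[4]=-0.488 → step 5: x=-0.008, v=-0.121, θ=-0.015, ω=0.113
apply F[5]=-0.167 → step 6: x=-0.011, v=-0.122, θ=-0.013, ω=0.111
apply F[6]=+0.058 → step 7: x=-0.013, v=-0.120, θ=-0.011, ω=0.106
apply F[7]=+0.212 → step 8: x=-0.016, v=-0.116, θ=-0.008, ω=0.099
apply F[8]=+0.315 → step 9: x=-0.018, v=-0.110, θ=-0.007, ω=0.091
apply F[9]=+0.380 → step 10: x=-0.020, v=-0.104, θ=-0.005, ω=0.083
apply F[10]=+0.419 → step 11: x=-0.022, v=-0.097, θ=-0.003, ω=0.075
apply F[11]=+0.437 → step 12: x=-0.024, v=-0.090, θ=-0.002, ω=0.067
apply F[12]=+0.443 → step 13: x=-0.026, v=-0.084, θ=-0.001, ω=0.059
apply F[13]=+0.439 → step 14: x=-0.027, v=-0.077, θ=0.001, ω=0.052
apply F[14]=+0.429 → step 15: x=-0.029, v=-0.071, θ=0.002, ω=0.045
apply F[15]=+0.414 → step 16: x=-0.030, v=-0.065, θ=0.002, ω=0.039
apply F[16]=+0.397 → step 17: x=-0.031, v=-0.059, θ=0.003, ω=0.033
apply F[17]=+0.379 → step 18: x=-0.032, v=-0.054, θ=0.004, ω=0.028
apply F[18]=+0.360 → step 19: x=-0.033, v=-0.049, θ=0.004, ω=0.024
apply F[19]=+0.342 → step 20: x=-0.034, v=-0.045, θ=0.005, ω=0.020
apply F[20]=+0.324 → step 21: x=-0.035, v=-0.041, θ=0.005, ω=0.016
apply F[21]=+0.306 → step 22: x=-0.036, v=-0.037, θ=0.005, ω=0.013
apply F[22]=+0.289 → step 23: x=-0.037, v=-0.033, θ=0.006, ω=0.010
apply F[23]=+0.273 → step 24: x=-0.037, v=-0.030, θ=0.006, ω=0.008
apply F[24]=+0.258 → step 25: x=-0.038, v=-0.027, θ=0.006, ω=0.005
apply F[25]=+0.243 → step 26: x=-0.038, v=-0.024, θ=0.006, ω=0.004
apply F[26]=+0.230 → step 27: x=-0.039, v=-0.021, θ=0.006, ω=0.002
apply F[27]=+0.218 → step 28: x=-0.039, v=-0.019, θ=0.006, ω=0.000
apply F[28]=+0.207 → step 29: x=-0.040, v=-0.016, θ=0.006, ω=-0.001
apply F[29]=+0.195 → step 30: x=-0.040, v=-0.014, θ=0.006, ω=-0.002
apply F[30]=+0.185 → step 31: x=-0.040, v=-0.012, θ=0.006, ω=-0.003
apply F[31]=+0.176 → step 32: x=-0.040, v=-0.010, θ=0.006, ω=-0.004
apply F[32]=+0.167 → step 33: x=-0.041, v=-0.008, θ=0.006, ω=-0.004
apply F[33]=+0.159 → step 34: x=-0.041, v=-0.007, θ=0.006, ω=-0.005
apply F[34]=+0.151 → step 35: x=-0.041, v=-0.005, θ=0.006, ω=-0.005
apply F[35]=+0.143 → step 36: x=-0.041, v=-0.004, θ=0.005, ω=-0.006
apply F[36]=+0.136 → step 37: x=-0.041, v=-0.002, θ=0.005, ω=-0.006
apply F[37]=+0.130 → step 38: x=-0.041, v=-0.001, θ=0.005, ω=-0.006
Max |angle| over trajectory = 0.023 rad; bound = 0.105 → within bound.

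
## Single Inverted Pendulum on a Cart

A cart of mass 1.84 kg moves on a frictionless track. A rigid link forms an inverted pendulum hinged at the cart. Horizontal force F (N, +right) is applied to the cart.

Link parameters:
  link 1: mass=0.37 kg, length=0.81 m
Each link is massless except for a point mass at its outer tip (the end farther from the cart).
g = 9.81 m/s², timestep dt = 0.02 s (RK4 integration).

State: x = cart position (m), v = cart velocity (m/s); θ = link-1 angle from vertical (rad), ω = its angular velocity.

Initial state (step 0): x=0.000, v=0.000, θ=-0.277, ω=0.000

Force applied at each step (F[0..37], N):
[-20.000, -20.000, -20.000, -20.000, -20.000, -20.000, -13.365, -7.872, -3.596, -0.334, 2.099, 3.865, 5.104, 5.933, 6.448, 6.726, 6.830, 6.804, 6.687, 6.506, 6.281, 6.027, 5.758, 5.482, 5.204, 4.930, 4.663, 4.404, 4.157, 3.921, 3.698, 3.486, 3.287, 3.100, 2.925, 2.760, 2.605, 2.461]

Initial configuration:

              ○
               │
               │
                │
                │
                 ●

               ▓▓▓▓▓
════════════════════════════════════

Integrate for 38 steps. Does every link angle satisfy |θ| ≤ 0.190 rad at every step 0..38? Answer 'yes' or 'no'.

Answer: no

Derivation:
apply F[0]=-20.000 → step 1: x=-0.002, v=-0.204, θ=-0.275, ω=0.176
apply F[1]=-20.000 → step 2: x=-0.008, v=-0.408, θ=-0.270, ω=0.354
apply F[2]=-20.000 → step 3: x=-0.018, v=-0.613, θ=-0.261, ω=0.534
apply F[3]=-20.000 → step 4: x=-0.033, v=-0.818, θ=-0.249, ω=0.718
apply F[4]=-20.000 → step 5: x=-0.051, v=-1.025, θ=-0.232, ω=0.908
apply F[5]=-20.000 → step 6: x=-0.074, v=-1.232, θ=-0.212, ω=1.104
apply F[6]=-13.365 → step 7: x=-0.100, v=-1.370, θ=-0.189, ω=1.222
apply F[7]=-7.872 → step 8: x=-0.128, v=-1.449, θ=-0.164, ω=1.276
apply F[8]=-3.596 → step 9: x=-0.157, v=-1.483, θ=-0.138, ω=1.281
apply F[9]=-0.334 → step 10: x=-0.187, v=-1.482, θ=-0.113, ω=1.250
apply F[10]=+2.099 → step 11: x=-0.216, v=-1.456, θ=-0.089, ω=1.193
apply F[11]=+3.865 → step 12: x=-0.245, v=-1.411, θ=-0.066, ω=1.119
apply F[12]=+5.104 → step 13: x=-0.273, v=-1.354, θ=-0.044, ω=1.035
apply F[13]=+5.933 → step 14: x=-0.299, v=-1.288, θ=-0.024, ω=0.946
apply F[14]=+6.448 → step 15: x=-0.324, v=-1.218, θ=-0.006, ω=0.855
apply F[15]=+6.726 → step 16: x=-0.348, v=-1.144, θ=0.010, ω=0.766
apply F[16]=+6.830 → step 17: x=-0.370, v=-1.071, θ=0.024, ω=0.679
apply F[17]=+6.804 → step 18: x=-0.390, v=-0.998, θ=0.037, ω=0.597
apply F[18]=+6.687 → step 19: x=-0.410, v=-0.927, θ=0.048, ω=0.520
apply F[19]=+6.506 → step 20: x=-0.428, v=-0.858, θ=0.058, ω=0.448
apply F[20]=+6.281 → step 21: x=-0.444, v=-0.793, θ=0.066, ω=0.382
apply F[21]=+6.027 → step 22: x=-0.459, v=-0.730, θ=0.073, ω=0.321
apply F[22]=+5.758 → step 23: x=-0.473, v=-0.670, θ=0.079, ω=0.267
apply F[23]=+5.482 → step 24: x=-0.486, v=-0.614, θ=0.084, ω=0.217
apply F[24]=+5.204 → step 25: x=-0.498, v=-0.561, θ=0.088, ω=0.173
apply F[25]=+4.930 → step 26: x=-0.509, v=-0.511, θ=0.091, ω=0.133
apply F[26]=+4.663 → step 27: x=-0.518, v=-0.464, θ=0.093, ω=0.097
apply F[27]=+4.404 → step 28: x=-0.527, v=-0.420, θ=0.095, ω=0.066
apply F[28]=+4.157 → step 29: x=-0.535, v=-0.379, θ=0.096, ω=0.038
apply F[29]=+3.921 → step 30: x=-0.542, v=-0.340, θ=0.096, ω=0.014
apply F[30]=+3.698 → step 31: x=-0.549, v=-0.303, θ=0.097, ω=-0.008
apply F[31]=+3.486 → step 32: x=-0.555, v=-0.269, θ=0.096, ω=-0.026
apply F[32]=+3.287 → step 33: x=-0.560, v=-0.237, θ=0.095, ω=-0.042
apply F[33]=+3.100 → step 34: x=-0.564, v=-0.208, θ=0.094, ω=-0.056
apply F[34]=+2.925 → step 35: x=-0.568, v=-0.179, θ=0.093, ω=-0.068
apply F[35]=+2.760 → step 36: x=-0.571, v=-0.153, θ=0.092, ω=-0.078
apply F[36]=+2.605 → step 37: x=-0.574, v=-0.128, θ=0.090, ω=-0.086
apply F[37]=+2.461 → step 38: x=-0.576, v=-0.105, θ=0.088, ω=-0.093
Max |angle| over trajectory = 0.277 rad; bound = 0.190 → exceeded.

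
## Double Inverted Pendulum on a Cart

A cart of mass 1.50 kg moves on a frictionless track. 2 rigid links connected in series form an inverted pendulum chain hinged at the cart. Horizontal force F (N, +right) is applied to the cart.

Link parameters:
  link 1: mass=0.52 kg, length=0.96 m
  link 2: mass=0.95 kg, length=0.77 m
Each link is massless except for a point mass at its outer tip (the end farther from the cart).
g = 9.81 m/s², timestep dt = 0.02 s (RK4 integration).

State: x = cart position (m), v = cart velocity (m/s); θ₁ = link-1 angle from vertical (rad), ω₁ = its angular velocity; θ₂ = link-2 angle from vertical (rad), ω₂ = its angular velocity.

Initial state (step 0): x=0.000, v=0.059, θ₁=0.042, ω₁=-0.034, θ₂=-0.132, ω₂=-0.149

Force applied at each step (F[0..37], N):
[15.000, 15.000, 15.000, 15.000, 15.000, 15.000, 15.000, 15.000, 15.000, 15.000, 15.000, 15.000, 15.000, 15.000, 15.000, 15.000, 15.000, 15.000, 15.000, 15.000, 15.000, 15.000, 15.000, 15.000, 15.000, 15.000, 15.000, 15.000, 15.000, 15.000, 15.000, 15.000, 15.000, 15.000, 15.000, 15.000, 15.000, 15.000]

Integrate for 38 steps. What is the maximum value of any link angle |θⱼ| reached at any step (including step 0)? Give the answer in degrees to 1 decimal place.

apply F[0]=+15.000 → step 1: x=0.003, v=0.251, θ₁=0.040, ω₁=-0.163, θ₂=-0.136, ω₂=-0.272
apply F[1]=+15.000 → step 2: x=0.010, v=0.444, θ₁=0.035, ω₁=-0.293, θ₂=-0.143, ω₂=-0.396
apply F[2]=+15.000 → step 3: x=0.021, v=0.638, θ₁=0.028, ω₁=-0.427, θ₂=-0.152, ω₂=-0.518
apply F[3]=+15.000 → step 4: x=0.036, v=0.834, θ₁=0.018, ω₁=-0.565, θ₂=-0.164, ω₂=-0.638
apply F[4]=+15.000 → step 5: x=0.054, v=1.032, θ₁=0.006, ω₁=-0.710, θ₂=-0.178, ω₂=-0.755
apply F[5]=+15.000 → step 6: x=0.077, v=1.232, θ₁=-0.010, ω₁=-0.863, θ₂=-0.194, ω₂=-0.867
apply F[6]=+15.000 → step 7: x=0.104, v=1.435, θ₁=-0.029, ω₁=-1.026, θ₂=-0.212, ω₂=-0.973
apply F[7]=+15.000 → step 8: x=0.134, v=1.641, θ₁=-0.051, ω₁=-1.201, θ₂=-0.233, ω₂=-1.069
apply F[8]=+15.000 → step 9: x=0.169, v=1.849, θ₁=-0.077, ω₁=-1.389, θ₂=-0.255, ω₂=-1.155
apply F[9]=+15.000 → step 10: x=0.208, v=2.059, θ₁=-0.107, ω₁=-1.591, θ₂=-0.279, ω₂=-1.228
apply F[10]=+15.000 → step 11: x=0.252, v=2.270, θ₁=-0.141, ω₁=-1.808, θ₂=-0.304, ω₂=-1.285
apply F[11]=+15.000 → step 12: x=0.299, v=2.481, θ₁=-0.179, ω₁=-2.040, θ₂=-0.330, ω₂=-1.324
apply F[12]=+15.000 → step 13: x=0.351, v=2.689, θ₁=-0.223, ω₁=-2.284, θ₂=-0.357, ω₂=-1.346
apply F[13]=+15.000 → step 14: x=0.407, v=2.891, θ₁=-0.271, ω₁=-2.538, θ₂=-0.384, ω₂=-1.352
apply F[14]=+15.000 → step 15: x=0.466, v=3.085, θ₁=-0.324, ω₁=-2.797, θ₂=-0.411, ω₂=-1.343
apply F[15]=+15.000 → step 16: x=0.530, v=3.264, θ₁=-0.383, ω₁=-3.052, θ₂=-0.437, ω₂=-1.328
apply F[16]=+15.000 → step 17: x=0.597, v=3.426, θ₁=-0.446, ω₁=-3.296, θ₂=-0.464, ω₂=-1.316
apply F[17]=+15.000 → step 18: x=0.667, v=3.567, θ₁=-0.514, ω₁=-3.519, θ₂=-0.490, ω₂=-1.317
apply F[18]=+15.000 → step 19: x=0.739, v=3.684, θ₁=-0.587, ω₁=-3.714, θ₂=-0.517, ω₂=-1.346
apply F[19]=+15.000 → step 20: x=0.814, v=3.776, θ₁=-0.663, ω₁=-3.877, θ₂=-0.544, ω₂=-1.411
apply F[20]=+15.000 → step 21: x=0.890, v=3.845, θ₁=-0.742, ω₁=-4.005, θ₂=-0.573, ω₂=-1.519
apply F[21]=+15.000 → step 22: x=0.968, v=3.893, θ₁=-0.823, ω₁=-4.101, θ₂=-0.605, ω₂=-1.674
apply F[22]=+15.000 → step 23: x=1.046, v=3.922, θ₁=-0.905, ω₁=-4.167, θ₂=-0.641, ω₂=-1.875
apply F[23]=+15.000 → step 24: x=1.124, v=3.935, θ₁=-0.989, ω₁=-4.207, θ₂=-0.681, ω₂=-2.120
apply F[24]=+15.000 → step 25: x=1.203, v=3.932, θ₁=-1.073, ω₁=-4.224, θ₂=-0.726, ω₂=-2.406
apply F[25]=+15.000 → step 26: x=1.282, v=3.916, θ₁=-1.158, ω₁=-4.220, θ₂=-0.777, ω₂=-2.727
apply F[26]=+15.000 → step 27: x=1.360, v=3.887, θ₁=-1.242, ω₁=-4.196, θ₂=-0.835, ω₂=-3.082
apply F[27]=+15.000 → step 28: x=1.437, v=3.844, θ₁=-1.326, ω₁=-4.152, θ₂=-0.901, ω₂=-3.466
apply F[28]=+15.000 → step 29: x=1.513, v=3.787, θ₁=-1.408, ω₁=-4.089, θ₂=-0.974, ω₂=-3.876
apply F[29]=+15.000 → step 30: x=1.588, v=3.715, θ₁=-1.489, ω₁=-4.006, θ₂=-1.056, ω₂=-4.309
apply F[30]=+15.000 → step 31: x=1.662, v=3.625, θ₁=-1.568, ω₁=-3.905, θ₂=-1.146, ω₂=-4.760
apply F[31]=+15.000 → step 32: x=1.733, v=3.515, θ₁=-1.645, ω₁=-3.790, θ₂=-1.246, ω₂=-5.224
apply F[32]=+15.000 → step 33: x=1.802, v=3.381, θ₁=-1.720, ω₁=-3.667, θ₂=-1.355, ω₂=-5.695
apply F[33]=+15.000 → step 34: x=1.868, v=3.218, θ₁=-1.792, ω₁=-3.551, θ₂=-1.474, ω₂=-6.159
apply F[34]=+15.000 → step 35: x=1.931, v=3.020, θ₁=-1.862, ω₁=-3.462, θ₂=-1.602, ω₂=-6.599
apply F[35]=+15.000 → step 36: x=1.989, v=2.783, θ₁=-1.931, ω₁=-3.431, θ₂=-1.738, ω₂=-6.987
apply F[36]=+15.000 → step 37: x=2.042, v=2.506, θ₁=-2.000, ω₁=-3.494, θ₂=-1.881, ω₂=-7.288
apply F[37]=+15.000 → step 38: x=2.089, v=2.192, θ₁=-2.071, ω₁=-3.689, θ₂=-2.028, ω₂=-7.461
Max |angle| over trajectory = 2.071 rad = 118.7°.

Answer: 118.7°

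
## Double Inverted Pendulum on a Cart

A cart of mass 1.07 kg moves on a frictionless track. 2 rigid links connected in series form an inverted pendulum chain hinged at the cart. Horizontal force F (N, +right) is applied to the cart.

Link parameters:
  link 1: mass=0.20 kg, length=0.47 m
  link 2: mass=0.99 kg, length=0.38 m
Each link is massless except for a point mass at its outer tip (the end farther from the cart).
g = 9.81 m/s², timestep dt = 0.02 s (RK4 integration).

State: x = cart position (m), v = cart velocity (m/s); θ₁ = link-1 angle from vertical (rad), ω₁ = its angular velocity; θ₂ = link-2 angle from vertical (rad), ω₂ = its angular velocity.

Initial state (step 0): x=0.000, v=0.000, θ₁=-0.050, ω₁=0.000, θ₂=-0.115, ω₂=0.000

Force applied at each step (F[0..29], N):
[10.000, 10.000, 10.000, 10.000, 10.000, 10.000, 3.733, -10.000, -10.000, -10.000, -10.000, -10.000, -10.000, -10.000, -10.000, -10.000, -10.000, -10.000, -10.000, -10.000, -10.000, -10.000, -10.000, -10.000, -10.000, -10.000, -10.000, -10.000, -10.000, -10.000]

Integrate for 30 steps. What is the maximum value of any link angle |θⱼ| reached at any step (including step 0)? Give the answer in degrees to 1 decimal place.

Answer: 122.9°

Derivation:
apply F[0]=+10.000 → step 1: x=0.002, v=0.197, θ₁=-0.053, ω₁=-0.317, θ₂=-0.117, ω₂=-0.184
apply F[1]=+10.000 → step 2: x=0.008, v=0.396, θ₁=-0.063, ω₁=-0.646, θ₂=-0.122, ω₂=-0.356
apply F[2]=+10.000 → step 3: x=0.018, v=0.596, θ₁=-0.079, ω₁=-1.000, θ₂=-0.131, ω₂=-0.507
apply F[3]=+10.000 → step 4: x=0.032, v=0.799, θ₁=-0.103, ω₁=-1.391, θ₂=-0.142, ω₂=-0.622
apply F[4]=+10.000 → step 5: x=0.050, v=1.004, θ₁=-0.135, ω₁=-1.828, θ₂=-0.156, ω₂=-0.690
apply F[5]=+10.000 → step 6: x=0.072, v=1.211, θ₁=-0.177, ω₁=-2.318, θ₂=-0.170, ω₂=-0.705
apply F[6]=+3.733 → step 7: x=0.097, v=1.306, θ₁=-0.226, ω₁=-2.626, θ₂=-0.183, ω₂=-0.664
apply F[7]=-10.000 → step 8: x=0.122, v=1.163, θ₁=-0.277, ω₁=-2.539, θ₂=-0.195, ω₂=-0.510
apply F[8]=-10.000 → step 9: x=0.144, v=1.028, θ₁=-0.328, ω₁=-2.559, θ₂=-0.203, ω₂=-0.256
apply F[9]=-10.000 → step 10: x=0.163, v=0.898, θ₁=-0.380, ω₁=-2.674, θ₂=-0.205, ω₂=0.089
apply F[10]=-10.000 → step 11: x=0.180, v=0.770, θ₁=-0.436, ω₁=-2.863, θ₂=-0.199, ω₂=0.507
apply F[11]=-10.000 → step 12: x=0.194, v=0.637, θ₁=-0.495, ω₁=-3.092, θ₂=-0.184, ω₂=0.965
apply F[12]=-10.000 → step 13: x=0.205, v=0.497, θ₁=-0.559, ω₁=-3.326, θ₂=-0.160, ω₂=1.421
apply F[13]=-10.000 → step 14: x=0.214, v=0.349, θ₁=-0.628, ω₁=-3.536, θ₂=-0.128, ω₂=1.840
apply F[14]=-10.000 → step 15: x=0.219, v=0.192, θ₁=-0.700, ω₁=-3.710, θ₂=-0.087, ω₂=2.206
apply F[15]=-10.000 → step 16: x=0.221, v=0.029, θ₁=-0.776, ω₁=-3.850, θ₂=-0.040, ω₂=2.515
apply F[16]=-10.000 → step 17: x=0.220, v=-0.139, θ₁=-0.854, ω₁=-3.963, θ₂=0.013, ω₂=2.776
apply F[17]=-10.000 → step 18: x=0.216, v=-0.311, θ₁=-0.935, ω₁=-4.058, θ₂=0.071, ω₂=2.998
apply F[18]=-10.000 → step 19: x=0.208, v=-0.485, θ₁=-1.017, ω₁=-4.144, θ₂=0.133, ω₂=3.190
apply F[19]=-10.000 → step 20: x=0.196, v=-0.660, θ₁=-1.100, ω₁=-4.227, θ₂=0.198, ω₂=3.359
apply F[20]=-10.000 → step 21: x=0.181, v=-0.837, θ₁=-1.186, ω₁=-4.315, θ₂=0.267, ω₂=3.510
apply F[21]=-10.000 → step 22: x=0.163, v=-1.015, θ₁=-1.273, ω₁=-4.413, θ₂=0.339, ω₂=3.645
apply F[22]=-10.000 → step 23: x=0.141, v=-1.194, θ₁=-1.362, ω₁=-4.529, θ₂=0.413, ω₂=3.764
apply F[23]=-10.000 → step 24: x=0.115, v=-1.374, θ₁=-1.454, ω₁=-4.672, θ₂=0.489, ω₂=3.863
apply F[24]=-10.000 → step 25: x=0.086, v=-1.555, θ₁=-1.549, ω₁=-4.859, θ₂=0.567, ω₂=3.931
apply F[25]=-10.000 → step 26: x=0.053, v=-1.741, θ₁=-1.649, ω₁=-5.113, θ₂=0.646, ω₂=3.946
apply F[26]=-10.000 → step 27: x=0.016, v=-1.936, θ₁=-1.755, ω₁=-5.479, θ₂=0.724, ω₂=3.867
apply F[27]=-10.000 → step 28: x=-0.025, v=-2.154, θ₁=-1.869, ω₁=-6.029, θ₂=0.800, ω₂=3.629
apply F[28]=-10.000 → step 29: x=-0.071, v=-2.427, θ₁=-1.998, ω₁=-6.852, θ₂=0.868, ω₂=3.176
apply F[29]=-10.000 → step 30: x=-0.123, v=-2.803, θ₁=-2.145, ω₁=-7.906, θ₂=0.926, ω₂=2.687
Max |angle| over trajectory = 2.145 rad = 122.9°.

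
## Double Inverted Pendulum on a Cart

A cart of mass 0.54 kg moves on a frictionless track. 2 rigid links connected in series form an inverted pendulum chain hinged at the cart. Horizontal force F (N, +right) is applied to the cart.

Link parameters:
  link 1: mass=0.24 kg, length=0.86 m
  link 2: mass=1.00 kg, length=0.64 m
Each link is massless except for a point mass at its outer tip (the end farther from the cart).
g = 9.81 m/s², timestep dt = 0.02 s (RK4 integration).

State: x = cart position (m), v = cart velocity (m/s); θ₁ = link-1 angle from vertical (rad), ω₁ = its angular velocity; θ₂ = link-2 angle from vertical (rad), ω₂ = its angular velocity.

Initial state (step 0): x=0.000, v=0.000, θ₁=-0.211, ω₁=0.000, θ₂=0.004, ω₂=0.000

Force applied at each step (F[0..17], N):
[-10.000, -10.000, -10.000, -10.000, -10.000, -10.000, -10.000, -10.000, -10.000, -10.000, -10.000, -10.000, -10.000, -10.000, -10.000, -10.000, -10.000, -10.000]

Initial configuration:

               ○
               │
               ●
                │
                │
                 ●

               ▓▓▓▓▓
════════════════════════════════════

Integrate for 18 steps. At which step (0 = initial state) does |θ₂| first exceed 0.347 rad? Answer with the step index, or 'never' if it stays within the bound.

apply F[0]=-10.000 → step 1: x=-0.003, v=-0.270, θ₁=-0.211, ω₁=0.049, θ₂=0.008, ω₂=0.360
apply F[1]=-10.000 → step 2: x=-0.011, v=-0.543, θ₁=-0.209, ω₁=0.099, θ₂=0.018, ω₂=0.724
apply F[2]=-10.000 → step 3: x=-0.024, v=-0.820, θ₁=-0.207, ω₁=0.155, θ₂=0.037, ω₂=1.092
apply F[3]=-10.000 → step 4: x=-0.044, v=-1.105, θ₁=-0.203, ω₁=0.220, θ₂=0.062, ω₂=1.465
apply F[4]=-10.000 → step 5: x=-0.069, v=-1.398, θ₁=-0.198, ω₁=0.302, θ₂=0.095, ω₂=1.840
apply F[5]=-10.000 → step 6: x=-0.100, v=-1.701, θ₁=-0.191, ω₁=0.408, θ₂=0.136, ω₂=2.209
apply F[6]=-10.000 → step 7: x=-0.137, v=-2.016, θ₁=-0.181, ω₁=0.549, θ₂=0.183, ω₂=2.564
apply F[7]=-10.000 → step 8: x=-0.180, v=-2.344, θ₁=-0.168, ω₁=0.736, θ₂=0.238, ω₂=2.891
apply F[8]=-10.000 → step 9: x=-0.231, v=-2.682, θ₁=-0.151, ω₁=0.976, θ₂=0.299, ω₂=3.180
apply F[9]=-10.000 → step 10: x=-0.288, v=-3.031, θ₁=-0.129, ω₁=1.278, θ₂=0.365, ω₂=3.419
apply F[10]=-10.000 → step 11: x=-0.352, v=-3.390, θ₁=-0.100, ω₁=1.648, θ₂=0.435, ω₂=3.594
apply F[11]=-10.000 → step 12: x=-0.423, v=-3.756, θ₁=-0.062, ω₁=2.089, θ₂=0.508, ω₂=3.689
apply F[12]=-10.000 → step 13: x=-0.502, v=-4.126, θ₁=-0.016, ω₁=2.601, θ₂=0.582, ω₂=3.687
apply F[13]=-10.000 → step 14: x=-0.588, v=-4.496, θ₁=0.042, ω₁=3.186, θ₂=0.655, ω₂=3.561
apply F[14]=-10.000 → step 15: x=-0.682, v=-4.855, θ₁=0.112, ω₁=3.839, θ₂=0.724, ω₂=3.281
apply F[15]=-10.000 → step 16: x=-0.782, v=-5.189, θ₁=0.196, ω₁=4.553, θ₂=0.785, ω₂=2.812
apply F[16]=-10.000 → step 17: x=-0.889, v=-5.469, θ₁=0.295, ω₁=5.314, θ₂=0.835, ω₂=2.123
apply F[17]=-10.000 → step 18: x=-1.001, v=-5.651, θ₁=0.409, ω₁=6.091, θ₂=0.868, ω₂=1.207
|θ₂| = 0.365 > 0.347 first at step 10.

Answer: 10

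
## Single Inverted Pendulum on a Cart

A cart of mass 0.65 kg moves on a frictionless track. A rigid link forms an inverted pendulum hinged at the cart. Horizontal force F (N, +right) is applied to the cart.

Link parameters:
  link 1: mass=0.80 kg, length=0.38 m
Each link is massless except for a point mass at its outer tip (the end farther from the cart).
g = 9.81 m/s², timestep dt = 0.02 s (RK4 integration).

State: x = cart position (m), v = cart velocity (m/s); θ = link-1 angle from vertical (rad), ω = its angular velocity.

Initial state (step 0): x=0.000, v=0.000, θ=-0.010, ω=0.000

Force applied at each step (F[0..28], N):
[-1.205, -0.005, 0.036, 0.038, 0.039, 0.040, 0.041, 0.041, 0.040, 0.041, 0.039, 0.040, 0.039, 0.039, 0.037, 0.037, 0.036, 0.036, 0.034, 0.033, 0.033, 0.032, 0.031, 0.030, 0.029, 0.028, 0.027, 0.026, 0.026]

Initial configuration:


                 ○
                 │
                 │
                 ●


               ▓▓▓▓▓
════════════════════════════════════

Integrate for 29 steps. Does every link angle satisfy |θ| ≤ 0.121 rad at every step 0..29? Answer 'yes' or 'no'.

Answer: yes

Derivation:
apply F[0]=-1.205 → step 1: x=-0.000, v=-0.035, θ=-0.009, ω=0.086
apply F[1]=-0.005 → step 2: x=-0.001, v=-0.033, θ=-0.008, ω=0.077
apply F[2]=+0.036 → step 3: x=-0.002, v=-0.030, θ=-0.006, ω=0.066
apply F[3]=+0.038 → step 4: x=-0.002, v=-0.028, θ=-0.005, ω=0.057
apply F[4]=+0.039 → step 5: x=-0.003, v=-0.025, θ=-0.004, ω=0.049
apply F[5]=+0.040 → step 6: x=-0.003, v=-0.023, θ=-0.003, ω=0.042
apply F[6]=+0.041 → step 7: x=-0.004, v=-0.022, θ=-0.002, ω=0.036
apply F[7]=+0.041 → step 8: x=-0.004, v=-0.020, θ=-0.001, ω=0.031
apply F[8]=+0.040 → step 9: x=-0.004, v=-0.018, θ=-0.001, ω=0.026
apply F[9]=+0.041 → step 10: x=-0.005, v=-0.017, θ=-0.000, ω=0.022
apply F[10]=+0.039 → step 11: x=-0.005, v=-0.016, θ=0.000, ω=0.019
apply F[11]=+0.040 → step 12: x=-0.005, v=-0.014, θ=0.000, ω=0.016
apply F[12]=+0.039 → step 13: x=-0.006, v=-0.013, θ=0.001, ω=0.013
apply F[13]=+0.039 → step 14: x=-0.006, v=-0.012, θ=0.001, ω=0.011
apply F[14]=+0.037 → step 15: x=-0.006, v=-0.012, θ=0.001, ω=0.009
apply F[15]=+0.037 → step 16: x=-0.006, v=-0.011, θ=0.001, ω=0.007
apply F[16]=+0.036 → step 17: x=-0.007, v=-0.010, θ=0.001, ω=0.006
apply F[17]=+0.036 → step 18: x=-0.007, v=-0.009, θ=0.001, ω=0.004
apply F[18]=+0.034 → step 19: x=-0.007, v=-0.008, θ=0.002, ω=0.003
apply F[19]=+0.033 → step 20: x=-0.007, v=-0.008, θ=0.002, ω=0.003
apply F[20]=+0.033 → step 21: x=-0.007, v=-0.007, θ=0.002, ω=0.002
apply F[21]=+0.032 → step 22: x=-0.007, v=-0.007, θ=0.002, ω=0.001
apply F[22]=+0.031 → step 23: x=-0.008, v=-0.006, θ=0.002, ω=0.000
apply F[23]=+0.030 → step 24: x=-0.008, v=-0.005, θ=0.002, ω=0.000
apply F[24]=+0.029 → step 25: x=-0.008, v=-0.005, θ=0.002, ω=-0.000
apply F[25]=+0.028 → step 26: x=-0.008, v=-0.005, θ=0.002, ω=-0.001
apply F[26]=+0.027 → step 27: x=-0.008, v=-0.004, θ=0.002, ω=-0.001
apply F[27]=+0.026 → step 28: x=-0.008, v=-0.004, θ=0.002, ω=-0.001
apply F[28]=+0.026 → step 29: x=-0.008, v=-0.003, θ=0.002, ω=-0.001
Max |angle| over trajectory = 0.010 rad; bound = 0.121 → within bound.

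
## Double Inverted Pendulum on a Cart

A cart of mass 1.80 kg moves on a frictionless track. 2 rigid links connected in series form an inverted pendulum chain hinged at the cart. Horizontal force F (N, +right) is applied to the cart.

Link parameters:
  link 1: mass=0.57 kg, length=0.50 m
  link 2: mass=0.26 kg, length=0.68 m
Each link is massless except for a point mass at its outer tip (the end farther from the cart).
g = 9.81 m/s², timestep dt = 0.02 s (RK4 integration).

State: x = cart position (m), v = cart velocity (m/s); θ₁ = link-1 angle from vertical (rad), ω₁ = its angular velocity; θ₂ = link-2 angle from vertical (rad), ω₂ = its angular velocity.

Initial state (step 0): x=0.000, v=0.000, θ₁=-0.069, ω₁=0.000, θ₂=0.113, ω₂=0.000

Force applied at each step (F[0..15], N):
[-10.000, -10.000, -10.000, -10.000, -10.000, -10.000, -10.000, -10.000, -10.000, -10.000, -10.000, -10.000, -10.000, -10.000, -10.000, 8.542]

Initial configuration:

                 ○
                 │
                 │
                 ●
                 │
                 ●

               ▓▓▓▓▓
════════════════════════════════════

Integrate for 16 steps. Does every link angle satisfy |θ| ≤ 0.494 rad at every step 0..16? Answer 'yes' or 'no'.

Answer: yes

Derivation:
apply F[0]=-10.000 → step 1: x=-0.001, v=-0.105, θ₁=-0.068, ω₁=0.150, θ₂=0.114, ω₂=0.077
apply F[1]=-10.000 → step 2: x=-0.004, v=-0.210, θ₁=-0.063, ω₁=0.302, θ₂=0.116, ω₂=0.154
apply F[2]=-10.000 → step 3: x=-0.009, v=-0.316, θ₁=-0.055, ω₁=0.458, θ₂=0.120, ω₂=0.229
apply F[3]=-10.000 → step 4: x=-0.017, v=-0.422, θ₁=-0.045, ω₁=0.621, θ₂=0.125, ω₂=0.300
apply F[4]=-10.000 → step 5: x=-0.026, v=-0.530, θ₁=-0.030, ω₁=0.793, θ₂=0.132, ω₂=0.369
apply F[5]=-10.000 → step 6: x=-0.038, v=-0.639, θ₁=-0.013, ω₁=0.977, θ₂=0.140, ω₂=0.432
apply F[6]=-10.000 → step 7: x=-0.052, v=-0.750, θ₁=0.009, ω₁=1.174, θ₂=0.149, ω₂=0.489
apply F[7]=-10.000 → step 8: x=-0.068, v=-0.863, θ₁=0.034, ω₁=1.387, θ₂=0.159, ω₂=0.539
apply F[8]=-10.000 → step 9: x=-0.086, v=-0.978, θ₁=0.064, ω₁=1.618, θ₂=0.171, ω₂=0.580
apply F[9]=-10.000 → step 10: x=-0.107, v=-1.095, θ₁=0.099, ω₁=1.870, θ₂=0.183, ω₂=0.611
apply F[10]=-10.000 → step 11: x=-0.130, v=-1.213, θ₁=0.139, ω₁=2.144, θ₂=0.195, ω₂=0.632
apply F[11]=-10.000 → step 12: x=-0.156, v=-1.333, θ₁=0.185, ω₁=2.439, θ₂=0.208, ω₂=0.642
apply F[12]=-10.000 → step 13: x=-0.184, v=-1.454, θ₁=0.237, ω₁=2.757, θ₂=0.221, ω₂=0.643
apply F[13]=-10.000 → step 14: x=-0.214, v=-1.573, θ₁=0.295, ω₁=3.093, θ₂=0.233, ω₂=0.638
apply F[14]=-10.000 → step 15: x=-0.246, v=-1.690, θ₁=0.361, ω₁=3.443, θ₂=0.246, ω₂=0.630
apply F[15]=+8.542 → step 16: x=-0.279, v=-1.611, θ₁=0.430, ω₁=3.459, θ₂=0.258, ω₂=0.603
Max |angle| over trajectory = 0.430 rad; bound = 0.494 → within bound.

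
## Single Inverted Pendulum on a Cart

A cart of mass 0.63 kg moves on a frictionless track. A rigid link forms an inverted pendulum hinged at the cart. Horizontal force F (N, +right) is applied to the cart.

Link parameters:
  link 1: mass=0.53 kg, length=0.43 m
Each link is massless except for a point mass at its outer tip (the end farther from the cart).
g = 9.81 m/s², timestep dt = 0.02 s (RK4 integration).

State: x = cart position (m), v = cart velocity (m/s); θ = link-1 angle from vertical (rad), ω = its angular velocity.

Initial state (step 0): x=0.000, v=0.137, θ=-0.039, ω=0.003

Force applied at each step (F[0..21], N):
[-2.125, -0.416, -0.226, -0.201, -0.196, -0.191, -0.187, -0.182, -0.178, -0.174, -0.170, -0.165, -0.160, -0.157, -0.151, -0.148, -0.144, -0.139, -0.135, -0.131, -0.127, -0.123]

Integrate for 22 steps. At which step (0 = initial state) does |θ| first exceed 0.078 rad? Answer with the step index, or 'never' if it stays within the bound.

Answer: never

Derivation:
apply F[0]=-2.125 → step 1: x=0.002, v=0.076, θ=-0.038, ω=0.127
apply F[1]=-0.416 → step 2: x=0.004, v=0.069, θ=-0.035, ω=0.127
apply F[2]=-0.226 → step 3: x=0.005, v=0.067, θ=-0.033, ω=0.116
apply F[3]=-0.201 → step 4: x=0.006, v=0.066, θ=-0.031, ω=0.104
apply F[4]=-0.196 → step 5: x=0.008, v=0.065, θ=-0.029, ω=0.093
apply F[5]=-0.191 → step 6: x=0.009, v=0.063, θ=-0.027, ω=0.084
apply F[6]=-0.187 → step 7: x=0.010, v=0.062, θ=-0.025, ω=0.076
apply F[7]=-0.182 → step 8: x=0.011, v=0.060, θ=-0.024, ω=0.069
apply F[8]=-0.178 → step 9: x=0.012, v=0.058, θ=-0.022, ω=0.063
apply F[9]=-0.174 → step 10: x=0.014, v=0.056, θ=-0.021, ω=0.058
apply F[10]=-0.170 → step 11: x=0.015, v=0.054, θ=-0.020, ω=0.053
apply F[11]=-0.165 → step 12: x=0.016, v=0.052, θ=-0.019, ω=0.048
apply F[12]=-0.160 → step 13: x=0.017, v=0.050, θ=-0.018, ω=0.045
apply F[13]=-0.157 → step 14: x=0.018, v=0.048, θ=-0.017, ω=0.041
apply F[14]=-0.151 → step 15: x=0.019, v=0.046, θ=-0.017, ω=0.038
apply F[15]=-0.148 → step 16: x=0.020, v=0.044, θ=-0.016, ω=0.036
apply F[16]=-0.144 → step 17: x=0.020, v=0.042, θ=-0.015, ω=0.033
apply F[17]=-0.139 → step 18: x=0.021, v=0.040, θ=-0.014, ω=0.031
apply F[18]=-0.135 → step 19: x=0.022, v=0.038, θ=-0.014, ω=0.029
apply F[19]=-0.131 → step 20: x=0.023, v=0.036, θ=-0.013, ω=0.027
apply F[20]=-0.127 → step 21: x=0.024, v=0.034, θ=-0.013, ω=0.026
apply F[21]=-0.123 → step 22: x=0.024, v=0.032, θ=-0.012, ω=0.024
max |θ| = 0.039 ≤ 0.078 over all 23 states.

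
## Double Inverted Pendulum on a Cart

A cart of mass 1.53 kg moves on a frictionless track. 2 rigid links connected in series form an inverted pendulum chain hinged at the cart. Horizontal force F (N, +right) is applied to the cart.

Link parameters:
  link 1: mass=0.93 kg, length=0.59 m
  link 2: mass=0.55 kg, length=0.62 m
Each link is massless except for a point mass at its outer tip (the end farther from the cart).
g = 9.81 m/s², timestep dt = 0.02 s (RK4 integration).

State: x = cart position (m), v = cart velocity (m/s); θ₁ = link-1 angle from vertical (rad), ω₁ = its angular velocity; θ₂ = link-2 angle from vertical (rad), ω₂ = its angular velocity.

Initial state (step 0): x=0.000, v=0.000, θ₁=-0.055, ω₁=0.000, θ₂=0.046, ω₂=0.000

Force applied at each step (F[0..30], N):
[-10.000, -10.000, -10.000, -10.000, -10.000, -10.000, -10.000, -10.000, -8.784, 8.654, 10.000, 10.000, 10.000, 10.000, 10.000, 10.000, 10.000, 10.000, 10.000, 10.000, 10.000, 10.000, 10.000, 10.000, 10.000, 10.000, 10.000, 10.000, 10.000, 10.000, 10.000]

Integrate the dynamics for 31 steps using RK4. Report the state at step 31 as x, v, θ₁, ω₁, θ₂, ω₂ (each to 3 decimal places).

Answer: x=-0.207, v=0.573, θ₁=0.892, ω₁=2.964, θ₂=-0.228, ω₂=-2.265

Derivation:
apply F[0]=-10.000 → step 1: x=-0.001, v=-0.120, θ₁=-0.053, ω₁=0.165, θ₂=0.047, ω₂=0.052
apply F[1]=-10.000 → step 2: x=-0.005, v=-0.241, θ₁=-0.048, ω₁=0.333, θ₂=0.048, ω₂=0.102
apply F[2]=-10.000 → step 3: x=-0.011, v=-0.363, θ₁=-0.040, ω₁=0.507, θ₂=0.051, ω₂=0.150
apply F[3]=-10.000 → step 4: x=-0.019, v=-0.487, θ₁=-0.028, ω₁=0.689, θ₂=0.054, ω₂=0.193
apply F[4]=-10.000 → step 5: x=-0.030, v=-0.614, θ₁=-0.012, ω₁=0.882, θ₂=0.058, ω₂=0.231
apply F[5]=-10.000 → step 6: x=-0.044, v=-0.745, θ₁=0.007, ω₁=1.090, θ₂=0.063, ω₂=0.261
apply F[6]=-10.000 → step 7: x=-0.060, v=-0.878, θ₁=0.031, ω₁=1.316, θ₂=0.069, ω₂=0.282
apply F[7]=-10.000 → step 8: x=-0.079, v=-1.016, θ₁=0.060, ω₁=1.560, θ₂=0.074, ω₂=0.293
apply F[8]=-8.784 → step 9: x=-0.101, v=-1.142, θ₁=0.094, ω₁=1.798, θ₂=0.080, ω₂=0.294
apply F[9]=+8.654 → step 10: x=-0.123, v=-1.047, θ₁=0.128, ω₁=1.680, θ₂=0.086, ω₂=0.281
apply F[10]=+10.000 → step 11: x=-0.142, v=-0.942, θ₁=0.161, ω₁=1.560, θ₂=0.091, ω₂=0.256
apply F[11]=+10.000 → step 12: x=-0.160, v=-0.842, θ₁=0.191, ω₁=1.467, θ₂=0.096, ω₂=0.217
apply F[12]=+10.000 → step 13: x=-0.176, v=-0.748, θ₁=0.220, ω₁=1.398, θ₂=0.100, ω₂=0.166
apply F[13]=+10.000 → step 14: x=-0.190, v=-0.659, θ₁=0.247, ω₁=1.353, θ₂=0.103, ω₂=0.103
apply F[14]=+10.000 → step 15: x=-0.203, v=-0.575, θ₁=0.274, ω₁=1.330, θ₂=0.104, ω₂=0.028
apply F[15]=+10.000 → step 16: x=-0.213, v=-0.495, θ₁=0.300, ω₁=1.328, θ₂=0.104, ω₂=-0.059
apply F[16]=+10.000 → step 17: x=-0.222, v=-0.419, θ₁=0.327, ω₁=1.346, θ₂=0.102, ω₂=-0.158
apply F[17]=+10.000 → step 18: x=-0.230, v=-0.347, θ₁=0.354, ω₁=1.383, θ₂=0.097, ω₂=-0.268
apply F[18]=+10.000 → step 19: x=-0.236, v=-0.278, θ₁=0.383, ω₁=1.439, θ₂=0.091, ω₂=-0.391
apply F[19]=+10.000 → step 20: x=-0.241, v=-0.211, θ₁=0.412, ω₁=1.513, θ₂=0.082, ω₂=-0.525
apply F[20]=+10.000 → step 21: x=-0.245, v=-0.146, θ₁=0.443, ω₁=1.602, θ₂=0.070, ω₂=-0.669
apply F[21]=+10.000 → step 22: x=-0.247, v=-0.082, θ₁=0.476, ω₁=1.707, θ₂=0.055, ω₂=-0.824
apply F[22]=+10.000 → step 23: x=-0.248, v=-0.018, θ₁=0.511, ω₁=1.824, θ₂=0.037, ω₂=-0.986
apply F[23]=+10.000 → step 24: x=-0.248, v=0.046, θ₁=0.549, ω₁=1.952, θ₂=0.015, ω₂=-1.155
apply F[24]=+10.000 → step 25: x=-0.246, v=0.111, θ₁=0.590, ω₁=2.087, θ₂=-0.009, ω₂=-1.327
apply F[25]=+10.000 → step 26: x=-0.243, v=0.179, θ₁=0.633, ω₁=2.229, θ₂=-0.038, ω₂=-1.500
apply F[26]=+10.000 → step 27: x=-0.239, v=0.250, θ₁=0.679, ω₁=2.375, θ₂=-0.069, ω₂=-1.670
apply F[27]=+10.000 → step 28: x=-0.233, v=0.324, θ₁=0.728, ω₁=2.521, θ₂=-0.104, ω₂=-1.834
apply F[28]=+10.000 → step 29: x=-0.226, v=0.403, θ₁=0.780, ω₁=2.669, θ₂=-0.143, ω₂=-1.989
apply F[29]=+10.000 → step 30: x=-0.217, v=0.486, θ₁=0.834, ω₁=2.816, θ₂=-0.184, ω₂=-2.134
apply F[30]=+10.000 → step 31: x=-0.207, v=0.573, θ₁=0.892, ω₁=2.964, θ₂=-0.228, ω₂=-2.265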